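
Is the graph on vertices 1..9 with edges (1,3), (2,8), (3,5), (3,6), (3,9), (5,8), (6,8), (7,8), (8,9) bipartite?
Yes. Partition: {1, 2, 4, 5, 6, 7, 9}, {3, 8}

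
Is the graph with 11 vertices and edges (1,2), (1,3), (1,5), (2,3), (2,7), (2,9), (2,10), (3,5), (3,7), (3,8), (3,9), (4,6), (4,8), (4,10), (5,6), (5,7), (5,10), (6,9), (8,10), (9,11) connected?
Yes (BFS from 1 visits [1, 2, 3, 5, 7, 9, 10, 8, 6, 11, 4] — all 11 vertices reached)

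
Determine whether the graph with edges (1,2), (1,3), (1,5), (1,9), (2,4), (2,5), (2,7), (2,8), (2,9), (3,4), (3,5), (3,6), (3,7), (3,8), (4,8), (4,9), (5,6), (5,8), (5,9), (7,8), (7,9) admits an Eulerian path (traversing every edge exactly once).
Yes (the graph is connected and exactly 2 vertices have odd degree: {8, 9}; any Eulerian path must start and end at those)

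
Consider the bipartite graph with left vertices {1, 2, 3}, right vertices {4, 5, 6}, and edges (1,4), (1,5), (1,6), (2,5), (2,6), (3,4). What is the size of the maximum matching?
3 (matching: (1,6), (2,5), (3,4); upper bound min(|L|,|R|) = min(3,3) = 3)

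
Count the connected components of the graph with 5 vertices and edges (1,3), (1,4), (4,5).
2 (components: {1, 3, 4, 5}, {2})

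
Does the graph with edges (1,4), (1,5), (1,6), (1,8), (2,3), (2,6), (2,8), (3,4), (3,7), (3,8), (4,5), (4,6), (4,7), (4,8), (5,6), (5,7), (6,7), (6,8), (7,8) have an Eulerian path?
Yes (the graph is connected and exactly 2 vertices have odd degree: {2, 7}; any Eulerian path must start and end at those)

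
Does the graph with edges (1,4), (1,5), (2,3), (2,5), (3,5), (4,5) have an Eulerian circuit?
Yes (the graph is connected and all 5 vertices have even degree)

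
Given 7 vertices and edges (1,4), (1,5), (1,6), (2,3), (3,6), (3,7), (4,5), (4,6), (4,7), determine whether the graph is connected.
Yes (BFS from 1 visits [1, 4, 5, 6, 7, 3, 2] — all 7 vertices reached)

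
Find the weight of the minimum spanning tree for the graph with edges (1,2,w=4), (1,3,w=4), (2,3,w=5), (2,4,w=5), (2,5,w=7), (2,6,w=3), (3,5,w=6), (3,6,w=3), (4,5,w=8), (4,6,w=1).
17 (MST edges: (1,2,w=4), (2,6,w=3), (3,5,w=6), (3,6,w=3), (4,6,w=1); sum of weights 4 + 3 + 6 + 3 + 1 = 17)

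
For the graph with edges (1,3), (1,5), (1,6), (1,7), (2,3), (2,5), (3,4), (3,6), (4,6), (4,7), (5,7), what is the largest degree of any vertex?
4 (attained at vertices 1, 3)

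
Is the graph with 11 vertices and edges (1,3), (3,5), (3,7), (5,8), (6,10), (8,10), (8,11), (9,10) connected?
No, it has 3 components: {1, 3, 5, 6, 7, 8, 9, 10, 11}, {2}, {4}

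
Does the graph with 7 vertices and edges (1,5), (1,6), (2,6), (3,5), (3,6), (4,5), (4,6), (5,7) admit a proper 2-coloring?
Yes. Partition: {1, 2, 3, 4, 7}, {5, 6}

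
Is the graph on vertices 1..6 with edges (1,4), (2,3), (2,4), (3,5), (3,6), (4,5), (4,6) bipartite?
Yes. Partition: {1, 2, 5, 6}, {3, 4}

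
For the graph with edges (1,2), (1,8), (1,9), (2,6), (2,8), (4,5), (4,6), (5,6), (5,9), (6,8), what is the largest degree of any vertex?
4 (attained at vertex 6)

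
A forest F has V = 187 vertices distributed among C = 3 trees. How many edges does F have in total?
184 (Each of the 3 component trees on V_i vertices has V_i - 1 edges; summing gives V - C = 187 - 3 = 184)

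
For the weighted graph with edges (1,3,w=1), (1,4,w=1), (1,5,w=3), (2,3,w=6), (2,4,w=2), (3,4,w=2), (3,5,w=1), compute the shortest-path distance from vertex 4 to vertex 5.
3 (path: 4 -> 3 -> 5; weights 2 + 1 = 3)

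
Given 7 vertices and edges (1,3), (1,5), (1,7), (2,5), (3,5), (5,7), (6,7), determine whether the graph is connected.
No, it has 2 components: {1, 2, 3, 5, 6, 7}, {4}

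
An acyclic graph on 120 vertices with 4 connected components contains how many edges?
116 (Each of the 4 component trees on V_i vertices has V_i - 1 edges; summing gives V - C = 120 - 4 = 116)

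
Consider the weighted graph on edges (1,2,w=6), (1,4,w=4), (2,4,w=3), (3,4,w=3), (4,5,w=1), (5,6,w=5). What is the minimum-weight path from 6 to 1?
10 (path: 6 -> 5 -> 4 -> 1; weights 5 + 1 + 4 = 10)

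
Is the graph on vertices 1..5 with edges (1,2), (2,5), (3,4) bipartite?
Yes. Partition: {1, 3, 5}, {2, 4}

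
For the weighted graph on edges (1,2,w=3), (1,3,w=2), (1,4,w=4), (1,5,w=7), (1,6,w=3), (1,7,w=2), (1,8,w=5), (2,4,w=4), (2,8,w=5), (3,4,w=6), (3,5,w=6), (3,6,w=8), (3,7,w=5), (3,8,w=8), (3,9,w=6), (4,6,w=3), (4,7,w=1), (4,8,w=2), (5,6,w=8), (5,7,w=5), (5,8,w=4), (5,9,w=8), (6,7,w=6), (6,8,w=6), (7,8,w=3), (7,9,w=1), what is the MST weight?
18 (MST edges: (1,2,w=3), (1,3,w=2), (1,6,w=3), (1,7,w=2), (4,7,w=1), (4,8,w=2), (5,8,w=4), (7,9,w=1); sum of weights 3 + 2 + 3 + 2 + 1 + 2 + 4 + 1 = 18)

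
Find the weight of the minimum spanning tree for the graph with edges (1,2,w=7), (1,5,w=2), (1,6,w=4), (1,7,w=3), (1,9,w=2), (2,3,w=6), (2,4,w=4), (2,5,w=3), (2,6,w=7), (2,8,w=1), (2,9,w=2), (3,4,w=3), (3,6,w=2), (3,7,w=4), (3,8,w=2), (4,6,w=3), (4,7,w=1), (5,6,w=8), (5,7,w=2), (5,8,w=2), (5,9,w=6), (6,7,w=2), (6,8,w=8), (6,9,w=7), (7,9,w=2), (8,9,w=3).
14 (MST edges: (1,5,w=2), (1,9,w=2), (2,8,w=1), (2,9,w=2), (3,6,w=2), (3,8,w=2), (4,7,w=1), (5,7,w=2); sum of weights 2 + 2 + 1 + 2 + 2 + 2 + 1 + 2 = 14)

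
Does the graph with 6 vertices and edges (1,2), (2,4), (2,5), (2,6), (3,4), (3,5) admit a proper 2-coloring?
Yes. Partition: {1, 4, 5, 6}, {2, 3}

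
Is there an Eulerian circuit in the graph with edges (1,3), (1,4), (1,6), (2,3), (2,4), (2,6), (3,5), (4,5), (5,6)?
No (6 vertices have odd degree: {1, 2, 3, 4, 5, 6}; Eulerian circuit requires 0)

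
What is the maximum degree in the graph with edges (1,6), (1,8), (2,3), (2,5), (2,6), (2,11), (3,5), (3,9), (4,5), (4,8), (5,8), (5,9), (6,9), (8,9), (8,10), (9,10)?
5 (attained at vertices 5, 8, 9)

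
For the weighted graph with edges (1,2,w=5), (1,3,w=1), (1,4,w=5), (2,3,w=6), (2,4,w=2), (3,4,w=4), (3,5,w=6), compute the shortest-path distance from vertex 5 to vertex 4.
10 (path: 5 -> 3 -> 4; weights 6 + 4 = 10)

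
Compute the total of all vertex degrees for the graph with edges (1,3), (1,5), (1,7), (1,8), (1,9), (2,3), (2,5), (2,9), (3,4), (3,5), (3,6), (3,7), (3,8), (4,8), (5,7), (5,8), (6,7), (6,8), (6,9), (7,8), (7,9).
42 (handshake: sum of degrees = 2|E| = 2 x 21 = 42)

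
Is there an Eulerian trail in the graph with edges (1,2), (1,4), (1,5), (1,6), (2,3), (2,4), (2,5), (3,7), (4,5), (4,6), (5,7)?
Yes — and in fact it has an Eulerian circuit (the graph is connected and all 7 vertices have even degree)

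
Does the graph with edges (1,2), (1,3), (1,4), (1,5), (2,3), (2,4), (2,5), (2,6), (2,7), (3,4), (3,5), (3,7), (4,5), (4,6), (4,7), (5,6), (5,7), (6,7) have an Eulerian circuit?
No (2 vertices have odd degree: {3, 7}; Eulerian circuit requires 0)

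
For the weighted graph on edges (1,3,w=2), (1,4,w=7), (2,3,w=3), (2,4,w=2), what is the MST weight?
7 (MST edges: (1,3,w=2), (2,3,w=3), (2,4,w=2); sum of weights 2 + 3 + 2 = 7)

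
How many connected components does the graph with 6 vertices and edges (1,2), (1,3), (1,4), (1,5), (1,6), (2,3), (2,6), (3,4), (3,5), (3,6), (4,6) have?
1 (components: {1, 2, 3, 4, 5, 6})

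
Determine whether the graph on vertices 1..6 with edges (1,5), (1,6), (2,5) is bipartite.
Yes. Partition: {1, 2, 3, 4}, {5, 6}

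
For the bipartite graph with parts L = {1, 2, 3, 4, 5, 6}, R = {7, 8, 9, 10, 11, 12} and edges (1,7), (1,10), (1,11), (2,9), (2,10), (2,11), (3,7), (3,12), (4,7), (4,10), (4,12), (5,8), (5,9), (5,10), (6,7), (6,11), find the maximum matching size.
6 (matching: (1,11), (2,9), (3,12), (4,10), (5,8), (6,7); upper bound min(|L|,|R|) = min(6,6) = 6)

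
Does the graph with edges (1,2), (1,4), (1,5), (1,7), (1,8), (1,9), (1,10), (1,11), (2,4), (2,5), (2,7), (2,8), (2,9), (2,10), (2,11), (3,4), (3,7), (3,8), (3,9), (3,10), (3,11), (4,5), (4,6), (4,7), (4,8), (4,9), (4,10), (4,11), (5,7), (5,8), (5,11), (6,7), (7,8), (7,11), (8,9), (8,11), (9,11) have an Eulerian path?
Yes — and in fact it has an Eulerian circuit (the graph is connected and all 11 vertices have even degree)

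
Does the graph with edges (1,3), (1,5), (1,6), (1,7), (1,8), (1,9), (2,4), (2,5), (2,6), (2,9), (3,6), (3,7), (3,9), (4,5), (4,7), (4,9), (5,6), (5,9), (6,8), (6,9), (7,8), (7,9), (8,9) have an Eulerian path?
Yes (the graph is connected and exactly 2 vertices have odd degree: {5, 7}; any Eulerian path must start and end at those)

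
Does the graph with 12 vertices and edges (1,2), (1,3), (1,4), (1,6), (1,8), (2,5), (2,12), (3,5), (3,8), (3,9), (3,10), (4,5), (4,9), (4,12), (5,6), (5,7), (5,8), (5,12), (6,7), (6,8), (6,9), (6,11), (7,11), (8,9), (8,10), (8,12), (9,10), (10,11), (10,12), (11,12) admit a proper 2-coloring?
No (odd cycle of length 3: 3 -> 1 -> 8 -> 3)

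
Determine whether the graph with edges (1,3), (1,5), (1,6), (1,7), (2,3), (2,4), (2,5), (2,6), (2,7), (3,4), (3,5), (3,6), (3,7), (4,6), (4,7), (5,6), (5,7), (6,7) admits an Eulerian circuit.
No (2 vertices have odd degree: {2, 5}; Eulerian circuit requires 0)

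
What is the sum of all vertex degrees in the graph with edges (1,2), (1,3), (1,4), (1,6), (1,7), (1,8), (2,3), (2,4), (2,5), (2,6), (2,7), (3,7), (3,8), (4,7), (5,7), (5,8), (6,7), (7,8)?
36 (handshake: sum of degrees = 2|E| = 2 x 18 = 36)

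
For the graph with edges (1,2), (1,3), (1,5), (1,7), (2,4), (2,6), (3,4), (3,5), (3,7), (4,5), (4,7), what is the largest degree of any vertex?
4 (attained at vertices 1, 3, 4)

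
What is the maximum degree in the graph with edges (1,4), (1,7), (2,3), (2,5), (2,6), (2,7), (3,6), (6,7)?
4 (attained at vertex 2)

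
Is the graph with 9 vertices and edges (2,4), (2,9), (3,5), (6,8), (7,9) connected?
No, it has 4 components: {1}, {2, 4, 7, 9}, {3, 5}, {6, 8}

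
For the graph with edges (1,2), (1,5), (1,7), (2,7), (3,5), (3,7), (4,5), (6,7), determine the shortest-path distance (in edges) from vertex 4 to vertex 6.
4 (path: 4 -> 5 -> 1 -> 7 -> 6, 4 edges)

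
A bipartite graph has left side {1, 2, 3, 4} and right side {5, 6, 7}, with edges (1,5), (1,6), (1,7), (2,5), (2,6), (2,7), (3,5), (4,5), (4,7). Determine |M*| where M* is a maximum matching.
3 (matching: (1,7), (2,6), (3,5); upper bound min(|L|,|R|) = min(4,3) = 3)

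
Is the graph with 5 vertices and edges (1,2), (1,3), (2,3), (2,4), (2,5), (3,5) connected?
Yes (BFS from 1 visits [1, 2, 3, 4, 5] — all 5 vertices reached)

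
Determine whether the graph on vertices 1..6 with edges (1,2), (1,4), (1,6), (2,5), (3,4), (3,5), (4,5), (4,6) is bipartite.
No (odd cycle of length 3: 4 -> 1 -> 6 -> 4)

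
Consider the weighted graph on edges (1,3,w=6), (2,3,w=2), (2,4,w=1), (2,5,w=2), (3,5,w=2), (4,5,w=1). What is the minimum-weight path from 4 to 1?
9 (path: 4 -> 5 -> 3 -> 1; weights 1 + 2 + 6 = 9)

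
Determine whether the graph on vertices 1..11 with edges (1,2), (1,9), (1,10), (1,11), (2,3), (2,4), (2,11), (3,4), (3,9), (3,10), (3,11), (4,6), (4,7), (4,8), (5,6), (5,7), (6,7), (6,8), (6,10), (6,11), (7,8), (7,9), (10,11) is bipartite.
No (odd cycle of length 3: 2 -> 1 -> 11 -> 2)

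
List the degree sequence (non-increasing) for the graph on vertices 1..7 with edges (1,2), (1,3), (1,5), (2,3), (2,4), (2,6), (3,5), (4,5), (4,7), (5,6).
[4, 4, 3, 3, 3, 2, 1] (degrees: deg(1)=3, deg(2)=4, deg(3)=3, deg(4)=3, deg(5)=4, deg(6)=2, deg(7)=1)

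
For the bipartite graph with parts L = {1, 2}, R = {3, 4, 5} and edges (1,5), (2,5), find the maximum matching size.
1 (matching: (1,5); upper bound min(|L|,|R|) = min(2,3) = 2)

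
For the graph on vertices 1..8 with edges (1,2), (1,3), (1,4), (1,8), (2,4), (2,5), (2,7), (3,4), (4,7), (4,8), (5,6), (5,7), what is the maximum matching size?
4 (matching: (1,3), (2,7), (4,8), (5,6); upper bound floor(n/2) = floor(8/2) = 4)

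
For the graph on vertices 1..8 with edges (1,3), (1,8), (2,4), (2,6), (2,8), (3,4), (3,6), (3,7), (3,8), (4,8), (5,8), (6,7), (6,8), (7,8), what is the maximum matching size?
4 (matching: (1,3), (2,4), (5,8), (6,7); upper bound floor(n/2) = floor(8/2) = 4)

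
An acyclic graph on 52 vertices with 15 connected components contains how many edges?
37 (Each of the 15 component trees on V_i vertices has V_i - 1 edges; summing gives V - C = 52 - 15 = 37)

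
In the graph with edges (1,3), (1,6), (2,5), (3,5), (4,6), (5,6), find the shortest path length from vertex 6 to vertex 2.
2 (path: 6 -> 5 -> 2, 2 edges)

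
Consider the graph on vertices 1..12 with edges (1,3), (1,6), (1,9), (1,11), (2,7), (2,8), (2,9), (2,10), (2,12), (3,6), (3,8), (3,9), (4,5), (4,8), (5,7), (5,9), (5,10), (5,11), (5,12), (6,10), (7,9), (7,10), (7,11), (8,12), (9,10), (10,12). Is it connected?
Yes (BFS from 1 visits [1, 3, 6, 9, 11, 8, 10, 2, 5, 7, 4, 12] — all 12 vertices reached)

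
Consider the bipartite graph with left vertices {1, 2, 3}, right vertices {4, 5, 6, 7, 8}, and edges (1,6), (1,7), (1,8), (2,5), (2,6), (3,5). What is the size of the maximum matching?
3 (matching: (1,8), (2,6), (3,5); upper bound min(|L|,|R|) = min(3,5) = 3)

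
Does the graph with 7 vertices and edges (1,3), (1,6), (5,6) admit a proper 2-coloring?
Yes. Partition: {1, 2, 4, 5, 7}, {3, 6}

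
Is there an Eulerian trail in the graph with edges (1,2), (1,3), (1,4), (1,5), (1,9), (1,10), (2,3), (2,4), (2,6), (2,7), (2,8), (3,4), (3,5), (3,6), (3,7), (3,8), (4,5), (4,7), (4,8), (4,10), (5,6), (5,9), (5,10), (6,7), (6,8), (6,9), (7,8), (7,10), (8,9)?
Yes (the graph is connected and exactly 2 vertices have odd degree: {3, 4}; any Eulerian path must start and end at those)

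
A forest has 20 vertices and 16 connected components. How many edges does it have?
4 (Each of the 16 component trees on V_i vertices has V_i - 1 edges; summing gives V - C = 20 - 16 = 4)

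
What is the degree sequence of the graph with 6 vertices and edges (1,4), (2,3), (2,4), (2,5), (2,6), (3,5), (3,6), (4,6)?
[4, 3, 3, 3, 2, 1] (degrees: deg(1)=1, deg(2)=4, deg(3)=3, deg(4)=3, deg(5)=2, deg(6)=3)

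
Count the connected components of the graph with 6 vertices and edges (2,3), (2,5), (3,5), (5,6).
3 (components: {1}, {2, 3, 5, 6}, {4})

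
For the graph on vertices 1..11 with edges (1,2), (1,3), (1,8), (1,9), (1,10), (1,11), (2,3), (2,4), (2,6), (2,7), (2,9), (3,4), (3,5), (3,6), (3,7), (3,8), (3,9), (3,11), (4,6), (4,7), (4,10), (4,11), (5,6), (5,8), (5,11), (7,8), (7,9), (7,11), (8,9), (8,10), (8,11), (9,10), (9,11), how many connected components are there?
1 (components: {1, 2, 3, 4, 5, 6, 7, 8, 9, 10, 11})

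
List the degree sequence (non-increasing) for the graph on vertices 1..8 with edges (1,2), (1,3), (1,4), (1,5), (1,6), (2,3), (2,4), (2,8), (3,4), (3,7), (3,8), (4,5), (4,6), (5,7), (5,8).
[5, 5, 5, 4, 4, 3, 2, 2] (degrees: deg(1)=5, deg(2)=4, deg(3)=5, deg(4)=5, deg(5)=4, deg(6)=2, deg(7)=2, deg(8)=3)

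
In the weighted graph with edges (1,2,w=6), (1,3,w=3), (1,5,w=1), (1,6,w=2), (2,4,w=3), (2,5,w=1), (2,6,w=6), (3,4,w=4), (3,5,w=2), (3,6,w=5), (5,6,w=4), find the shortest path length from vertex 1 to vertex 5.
1 (path: 1 -> 5; weights 1 = 1)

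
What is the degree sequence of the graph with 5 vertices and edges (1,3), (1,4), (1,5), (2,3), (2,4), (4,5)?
[3, 3, 2, 2, 2] (degrees: deg(1)=3, deg(2)=2, deg(3)=2, deg(4)=3, deg(5)=2)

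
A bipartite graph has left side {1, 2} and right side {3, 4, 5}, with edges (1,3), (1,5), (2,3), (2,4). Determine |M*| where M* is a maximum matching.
2 (matching: (1,5), (2,4); upper bound min(|L|,|R|) = min(2,3) = 2)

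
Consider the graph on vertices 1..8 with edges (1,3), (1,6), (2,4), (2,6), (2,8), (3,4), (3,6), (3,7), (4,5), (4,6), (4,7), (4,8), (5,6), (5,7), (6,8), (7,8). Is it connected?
Yes (BFS from 1 visits [1, 3, 6, 4, 7, 2, 5, 8] — all 8 vertices reached)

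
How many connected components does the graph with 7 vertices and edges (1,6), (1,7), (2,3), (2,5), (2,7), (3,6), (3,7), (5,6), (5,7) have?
2 (components: {1, 2, 3, 5, 6, 7}, {4})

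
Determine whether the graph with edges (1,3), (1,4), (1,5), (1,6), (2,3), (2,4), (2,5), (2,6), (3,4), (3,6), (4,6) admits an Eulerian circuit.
Yes (the graph is connected and all 6 vertices have even degree)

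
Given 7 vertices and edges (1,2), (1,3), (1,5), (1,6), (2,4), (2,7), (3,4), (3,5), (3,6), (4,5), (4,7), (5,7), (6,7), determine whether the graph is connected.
Yes (BFS from 1 visits [1, 2, 3, 5, 6, 4, 7] — all 7 vertices reached)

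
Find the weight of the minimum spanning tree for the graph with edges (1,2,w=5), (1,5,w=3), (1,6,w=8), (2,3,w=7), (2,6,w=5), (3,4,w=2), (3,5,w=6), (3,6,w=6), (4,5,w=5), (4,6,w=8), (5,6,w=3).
18 (MST edges: (1,2,w=5), (1,5,w=3), (3,4,w=2), (4,5,w=5), (5,6,w=3); sum of weights 5 + 3 + 2 + 5 + 3 = 18)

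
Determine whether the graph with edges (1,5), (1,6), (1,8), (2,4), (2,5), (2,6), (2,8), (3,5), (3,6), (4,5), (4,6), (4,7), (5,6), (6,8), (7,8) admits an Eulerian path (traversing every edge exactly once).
Yes (the graph is connected and exactly 2 vertices have odd degree: {1, 5}; any Eulerian path must start and end at those)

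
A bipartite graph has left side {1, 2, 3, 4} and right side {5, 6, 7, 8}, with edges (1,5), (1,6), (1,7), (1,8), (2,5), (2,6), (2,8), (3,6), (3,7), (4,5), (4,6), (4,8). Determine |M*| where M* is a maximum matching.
4 (matching: (1,8), (2,6), (3,7), (4,5); upper bound min(|L|,|R|) = min(4,4) = 4)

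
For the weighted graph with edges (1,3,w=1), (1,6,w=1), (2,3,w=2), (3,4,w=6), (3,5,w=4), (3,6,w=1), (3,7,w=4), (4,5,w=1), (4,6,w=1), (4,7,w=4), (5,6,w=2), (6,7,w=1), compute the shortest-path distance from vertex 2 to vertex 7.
4 (path: 2 -> 3 -> 6 -> 7; weights 2 + 1 + 1 = 4)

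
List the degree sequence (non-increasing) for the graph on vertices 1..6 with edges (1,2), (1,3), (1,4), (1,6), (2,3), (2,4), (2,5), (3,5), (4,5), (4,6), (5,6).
[4, 4, 4, 4, 3, 3] (degrees: deg(1)=4, deg(2)=4, deg(3)=3, deg(4)=4, deg(5)=4, deg(6)=3)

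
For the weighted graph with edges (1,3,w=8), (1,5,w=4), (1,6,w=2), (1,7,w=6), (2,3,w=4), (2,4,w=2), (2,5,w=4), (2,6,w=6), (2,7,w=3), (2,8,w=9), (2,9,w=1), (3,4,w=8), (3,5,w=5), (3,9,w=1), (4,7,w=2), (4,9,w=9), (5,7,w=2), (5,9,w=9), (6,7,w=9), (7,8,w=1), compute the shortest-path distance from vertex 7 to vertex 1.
6 (path: 7 -> 1; weights 6 = 6)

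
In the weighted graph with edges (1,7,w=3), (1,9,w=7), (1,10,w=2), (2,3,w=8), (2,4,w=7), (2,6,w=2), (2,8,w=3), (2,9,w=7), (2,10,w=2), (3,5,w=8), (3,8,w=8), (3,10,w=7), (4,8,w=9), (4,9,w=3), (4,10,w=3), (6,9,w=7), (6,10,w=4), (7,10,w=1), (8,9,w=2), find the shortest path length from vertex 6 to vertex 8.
5 (path: 6 -> 2 -> 8; weights 2 + 3 = 5)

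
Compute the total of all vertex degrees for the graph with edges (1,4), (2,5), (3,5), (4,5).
8 (handshake: sum of degrees = 2|E| = 2 x 4 = 8)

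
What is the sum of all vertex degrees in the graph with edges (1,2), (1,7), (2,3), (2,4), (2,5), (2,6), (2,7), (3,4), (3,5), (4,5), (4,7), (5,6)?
24 (handshake: sum of degrees = 2|E| = 2 x 12 = 24)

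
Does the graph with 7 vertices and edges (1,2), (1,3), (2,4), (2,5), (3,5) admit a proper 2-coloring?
Yes. Partition: {1, 4, 5, 6, 7}, {2, 3}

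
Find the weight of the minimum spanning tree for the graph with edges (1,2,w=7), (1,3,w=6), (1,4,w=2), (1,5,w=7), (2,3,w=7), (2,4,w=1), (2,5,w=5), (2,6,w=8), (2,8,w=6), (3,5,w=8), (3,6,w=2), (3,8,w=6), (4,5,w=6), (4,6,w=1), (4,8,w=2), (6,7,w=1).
14 (MST edges: (1,4,w=2), (2,4,w=1), (2,5,w=5), (3,6,w=2), (4,6,w=1), (4,8,w=2), (6,7,w=1); sum of weights 2 + 1 + 5 + 2 + 1 + 2 + 1 = 14)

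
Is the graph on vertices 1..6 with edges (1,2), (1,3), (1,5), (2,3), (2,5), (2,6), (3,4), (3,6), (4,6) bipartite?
No (odd cycle of length 3: 3 -> 1 -> 2 -> 3)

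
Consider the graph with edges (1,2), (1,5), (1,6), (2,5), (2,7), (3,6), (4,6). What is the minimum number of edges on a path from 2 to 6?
2 (path: 2 -> 1 -> 6, 2 edges)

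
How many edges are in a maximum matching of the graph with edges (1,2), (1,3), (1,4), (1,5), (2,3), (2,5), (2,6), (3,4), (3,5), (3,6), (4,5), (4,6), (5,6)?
3 (matching: (1,5), (2,3), (4,6); upper bound floor(n/2) = floor(6/2) = 3)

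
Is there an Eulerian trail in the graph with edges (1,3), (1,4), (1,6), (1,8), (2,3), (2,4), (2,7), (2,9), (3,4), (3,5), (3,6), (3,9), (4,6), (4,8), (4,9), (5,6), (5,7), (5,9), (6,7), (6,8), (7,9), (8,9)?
Yes — and in fact it has an Eulerian circuit (the graph is connected and all 9 vertices have even degree)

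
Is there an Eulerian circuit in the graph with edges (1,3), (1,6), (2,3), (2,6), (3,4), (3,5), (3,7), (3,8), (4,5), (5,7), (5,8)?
Yes (the graph is connected and all 8 vertices have even degree)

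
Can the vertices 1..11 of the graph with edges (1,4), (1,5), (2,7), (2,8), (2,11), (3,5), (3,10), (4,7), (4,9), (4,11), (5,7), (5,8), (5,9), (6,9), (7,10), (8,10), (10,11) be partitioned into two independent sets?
Yes. Partition: {1, 3, 7, 8, 9, 11}, {2, 4, 5, 6, 10}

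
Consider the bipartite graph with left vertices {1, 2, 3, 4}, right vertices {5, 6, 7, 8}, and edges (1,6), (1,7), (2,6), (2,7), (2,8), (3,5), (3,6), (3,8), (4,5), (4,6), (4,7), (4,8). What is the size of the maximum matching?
4 (matching: (1,7), (2,8), (3,6), (4,5); upper bound min(|L|,|R|) = min(4,4) = 4)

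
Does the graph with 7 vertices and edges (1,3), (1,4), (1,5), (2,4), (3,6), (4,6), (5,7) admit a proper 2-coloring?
Yes. Partition: {1, 2, 6, 7}, {3, 4, 5}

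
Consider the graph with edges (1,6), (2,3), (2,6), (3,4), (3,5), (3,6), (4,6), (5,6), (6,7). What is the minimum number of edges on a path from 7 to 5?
2 (path: 7 -> 6 -> 5, 2 edges)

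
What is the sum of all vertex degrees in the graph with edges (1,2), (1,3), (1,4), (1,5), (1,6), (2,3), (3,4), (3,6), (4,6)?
18 (handshake: sum of degrees = 2|E| = 2 x 9 = 18)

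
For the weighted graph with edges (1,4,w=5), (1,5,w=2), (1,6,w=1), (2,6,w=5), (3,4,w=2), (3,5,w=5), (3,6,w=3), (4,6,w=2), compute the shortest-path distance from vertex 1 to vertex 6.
1 (path: 1 -> 6; weights 1 = 1)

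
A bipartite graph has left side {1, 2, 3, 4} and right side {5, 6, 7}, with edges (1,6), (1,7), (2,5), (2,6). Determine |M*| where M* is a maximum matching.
2 (matching: (1,7), (2,6); upper bound min(|L|,|R|) = min(4,3) = 3)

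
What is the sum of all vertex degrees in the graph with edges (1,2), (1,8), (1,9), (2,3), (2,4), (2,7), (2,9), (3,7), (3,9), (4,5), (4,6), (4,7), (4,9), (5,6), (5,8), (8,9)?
32 (handshake: sum of degrees = 2|E| = 2 x 16 = 32)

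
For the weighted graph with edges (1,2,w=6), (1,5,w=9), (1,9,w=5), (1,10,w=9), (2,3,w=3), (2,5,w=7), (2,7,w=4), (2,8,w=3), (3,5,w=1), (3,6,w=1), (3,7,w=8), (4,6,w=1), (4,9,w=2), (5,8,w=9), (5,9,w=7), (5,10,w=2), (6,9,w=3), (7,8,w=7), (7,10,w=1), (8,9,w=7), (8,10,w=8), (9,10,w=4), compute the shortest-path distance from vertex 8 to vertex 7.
7 (path: 8 -> 7; weights 7 = 7)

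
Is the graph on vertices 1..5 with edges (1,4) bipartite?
Yes. Partition: {1, 2, 3, 5}, {4}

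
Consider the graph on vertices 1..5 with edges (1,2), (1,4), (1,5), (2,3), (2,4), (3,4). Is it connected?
Yes (BFS from 1 visits [1, 2, 4, 5, 3] — all 5 vertices reached)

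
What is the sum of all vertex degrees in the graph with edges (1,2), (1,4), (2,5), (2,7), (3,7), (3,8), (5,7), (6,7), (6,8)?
18 (handshake: sum of degrees = 2|E| = 2 x 9 = 18)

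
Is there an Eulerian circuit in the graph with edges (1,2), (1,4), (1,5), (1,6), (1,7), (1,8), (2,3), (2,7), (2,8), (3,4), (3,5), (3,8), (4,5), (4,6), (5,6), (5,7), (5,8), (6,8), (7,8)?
Yes (the graph is connected and all 8 vertices have even degree)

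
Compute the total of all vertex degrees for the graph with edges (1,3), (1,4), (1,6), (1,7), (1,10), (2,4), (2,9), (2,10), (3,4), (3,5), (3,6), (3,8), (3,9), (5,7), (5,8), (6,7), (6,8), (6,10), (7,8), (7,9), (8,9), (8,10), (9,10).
46 (handshake: sum of degrees = 2|E| = 2 x 23 = 46)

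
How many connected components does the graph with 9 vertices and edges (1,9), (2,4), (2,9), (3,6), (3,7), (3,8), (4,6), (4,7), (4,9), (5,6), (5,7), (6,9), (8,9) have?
1 (components: {1, 2, 3, 4, 5, 6, 7, 8, 9})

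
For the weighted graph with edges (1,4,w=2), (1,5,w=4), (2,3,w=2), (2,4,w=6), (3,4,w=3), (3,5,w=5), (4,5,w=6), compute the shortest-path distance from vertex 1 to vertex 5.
4 (path: 1 -> 5; weights 4 = 4)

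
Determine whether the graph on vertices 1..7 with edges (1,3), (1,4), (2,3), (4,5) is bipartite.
Yes. Partition: {1, 2, 5, 6, 7}, {3, 4}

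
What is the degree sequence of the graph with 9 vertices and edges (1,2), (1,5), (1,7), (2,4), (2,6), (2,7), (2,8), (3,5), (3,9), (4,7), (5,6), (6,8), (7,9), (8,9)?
[5, 4, 3, 3, 3, 3, 3, 2, 2] (degrees: deg(1)=3, deg(2)=5, deg(3)=2, deg(4)=2, deg(5)=3, deg(6)=3, deg(7)=4, deg(8)=3, deg(9)=3)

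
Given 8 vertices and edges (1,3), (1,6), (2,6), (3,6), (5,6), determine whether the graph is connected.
No, it has 4 components: {1, 2, 3, 5, 6}, {4}, {7}, {8}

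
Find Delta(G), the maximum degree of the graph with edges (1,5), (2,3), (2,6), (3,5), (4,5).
3 (attained at vertex 5)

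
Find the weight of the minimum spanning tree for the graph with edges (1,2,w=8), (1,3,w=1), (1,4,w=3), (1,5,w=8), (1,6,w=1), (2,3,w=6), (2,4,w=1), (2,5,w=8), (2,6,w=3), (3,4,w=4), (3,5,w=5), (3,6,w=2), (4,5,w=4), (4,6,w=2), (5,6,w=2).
7 (MST edges: (1,3,w=1), (1,6,w=1), (2,4,w=1), (4,6,w=2), (5,6,w=2); sum of weights 1 + 1 + 1 + 2 + 2 = 7)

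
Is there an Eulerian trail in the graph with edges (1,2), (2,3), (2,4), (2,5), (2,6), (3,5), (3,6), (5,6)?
No (6 vertices have odd degree: {1, 2, 3, 4, 5, 6}; Eulerian path requires 0 or 2)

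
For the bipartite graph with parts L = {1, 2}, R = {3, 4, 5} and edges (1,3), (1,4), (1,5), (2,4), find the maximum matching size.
2 (matching: (1,5), (2,4); upper bound min(|L|,|R|) = min(2,3) = 2)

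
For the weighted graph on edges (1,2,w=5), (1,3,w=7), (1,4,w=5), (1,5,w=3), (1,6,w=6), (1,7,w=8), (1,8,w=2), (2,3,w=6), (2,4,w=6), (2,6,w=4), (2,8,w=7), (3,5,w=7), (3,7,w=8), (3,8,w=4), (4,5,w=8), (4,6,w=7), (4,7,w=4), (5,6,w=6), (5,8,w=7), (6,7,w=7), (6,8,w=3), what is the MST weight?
25 (MST edges: (1,4,w=5), (1,5,w=3), (1,8,w=2), (2,6,w=4), (3,8,w=4), (4,7,w=4), (6,8,w=3); sum of weights 5 + 3 + 2 + 4 + 4 + 4 + 3 = 25)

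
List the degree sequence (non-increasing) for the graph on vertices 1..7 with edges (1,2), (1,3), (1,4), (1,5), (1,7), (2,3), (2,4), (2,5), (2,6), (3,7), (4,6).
[5, 5, 3, 3, 2, 2, 2] (degrees: deg(1)=5, deg(2)=5, deg(3)=3, deg(4)=3, deg(5)=2, deg(6)=2, deg(7)=2)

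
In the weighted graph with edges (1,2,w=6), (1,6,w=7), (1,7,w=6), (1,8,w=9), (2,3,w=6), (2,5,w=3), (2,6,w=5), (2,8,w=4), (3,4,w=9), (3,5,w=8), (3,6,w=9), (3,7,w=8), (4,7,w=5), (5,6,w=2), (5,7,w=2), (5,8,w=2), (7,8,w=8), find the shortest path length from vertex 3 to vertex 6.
9 (path: 3 -> 6; weights 9 = 9)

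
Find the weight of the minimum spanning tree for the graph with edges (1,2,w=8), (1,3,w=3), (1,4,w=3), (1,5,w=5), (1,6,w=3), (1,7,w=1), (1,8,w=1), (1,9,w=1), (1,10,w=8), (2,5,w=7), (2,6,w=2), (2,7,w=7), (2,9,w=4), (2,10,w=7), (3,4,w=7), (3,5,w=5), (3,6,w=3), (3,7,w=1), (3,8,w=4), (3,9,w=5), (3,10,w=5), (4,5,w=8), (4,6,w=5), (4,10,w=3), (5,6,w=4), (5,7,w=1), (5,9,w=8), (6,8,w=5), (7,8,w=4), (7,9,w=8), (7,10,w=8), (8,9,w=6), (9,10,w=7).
16 (MST edges: (1,4,w=3), (1,6,w=3), (1,7,w=1), (1,8,w=1), (1,9,w=1), (2,6,w=2), (3,7,w=1), (4,10,w=3), (5,7,w=1); sum of weights 3 + 3 + 1 + 1 + 1 + 2 + 1 + 3 + 1 = 16)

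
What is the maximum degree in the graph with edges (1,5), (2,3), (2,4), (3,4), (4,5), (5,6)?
3 (attained at vertices 4, 5)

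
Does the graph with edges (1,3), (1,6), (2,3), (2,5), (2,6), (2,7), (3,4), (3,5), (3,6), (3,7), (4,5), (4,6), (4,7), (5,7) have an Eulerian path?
Yes — and in fact it has an Eulerian circuit (the graph is connected and all 7 vertices have even degree)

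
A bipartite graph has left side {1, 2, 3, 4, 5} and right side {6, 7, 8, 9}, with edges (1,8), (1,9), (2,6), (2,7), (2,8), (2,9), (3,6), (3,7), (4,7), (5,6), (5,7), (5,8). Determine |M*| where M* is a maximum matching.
4 (matching: (1,9), (2,8), (3,7), (5,6); upper bound min(|L|,|R|) = min(5,4) = 4)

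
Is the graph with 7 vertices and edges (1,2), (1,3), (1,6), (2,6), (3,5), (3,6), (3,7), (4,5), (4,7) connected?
Yes (BFS from 1 visits [1, 2, 3, 6, 5, 7, 4] — all 7 vertices reached)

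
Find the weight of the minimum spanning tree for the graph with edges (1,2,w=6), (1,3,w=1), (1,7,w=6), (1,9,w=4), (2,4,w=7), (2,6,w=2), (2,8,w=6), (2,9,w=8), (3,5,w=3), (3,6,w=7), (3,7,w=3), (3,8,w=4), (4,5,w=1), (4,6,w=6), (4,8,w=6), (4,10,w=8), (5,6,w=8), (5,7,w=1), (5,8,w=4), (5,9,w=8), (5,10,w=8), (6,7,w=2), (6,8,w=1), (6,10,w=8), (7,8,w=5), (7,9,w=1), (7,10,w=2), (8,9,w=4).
14 (MST edges: (1,3,w=1), (2,6,w=2), (3,7,w=3), (4,5,w=1), (5,7,w=1), (6,7,w=2), (6,8,w=1), (7,9,w=1), (7,10,w=2); sum of weights 1 + 2 + 3 + 1 + 1 + 2 + 1 + 1 + 2 = 14)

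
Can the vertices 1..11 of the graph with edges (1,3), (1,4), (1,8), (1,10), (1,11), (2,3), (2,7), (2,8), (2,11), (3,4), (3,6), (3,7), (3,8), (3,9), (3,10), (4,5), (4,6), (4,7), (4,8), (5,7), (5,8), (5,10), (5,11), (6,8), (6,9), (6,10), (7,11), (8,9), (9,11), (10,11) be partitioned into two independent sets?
No (odd cycle of length 3: 11 -> 1 -> 10 -> 11)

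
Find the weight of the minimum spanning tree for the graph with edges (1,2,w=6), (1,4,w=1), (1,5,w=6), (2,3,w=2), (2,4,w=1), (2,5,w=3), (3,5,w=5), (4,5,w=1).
5 (MST edges: (1,4,w=1), (2,3,w=2), (2,4,w=1), (4,5,w=1); sum of weights 1 + 2 + 1 + 1 = 5)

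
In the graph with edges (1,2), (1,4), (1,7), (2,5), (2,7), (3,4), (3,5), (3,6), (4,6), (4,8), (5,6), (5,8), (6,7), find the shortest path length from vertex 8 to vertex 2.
2 (path: 8 -> 5 -> 2, 2 edges)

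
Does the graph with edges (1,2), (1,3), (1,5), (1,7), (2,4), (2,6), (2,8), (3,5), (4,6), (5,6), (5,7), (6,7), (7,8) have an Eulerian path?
Yes — and in fact it has an Eulerian circuit (the graph is connected and all 8 vertices have even degree)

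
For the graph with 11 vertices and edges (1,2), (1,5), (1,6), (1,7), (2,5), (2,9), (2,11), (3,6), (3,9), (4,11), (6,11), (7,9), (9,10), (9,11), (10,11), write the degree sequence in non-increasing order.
[5, 5, 4, 4, 3, 2, 2, 2, 2, 1, 0] (degrees: deg(1)=4, deg(2)=4, deg(3)=2, deg(4)=1, deg(5)=2, deg(6)=3, deg(7)=2, deg(8)=0, deg(9)=5, deg(10)=2, deg(11)=5)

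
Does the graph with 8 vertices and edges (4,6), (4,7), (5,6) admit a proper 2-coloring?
Yes. Partition: {1, 2, 3, 4, 5, 8}, {6, 7}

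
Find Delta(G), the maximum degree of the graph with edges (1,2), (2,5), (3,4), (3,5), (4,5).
3 (attained at vertex 5)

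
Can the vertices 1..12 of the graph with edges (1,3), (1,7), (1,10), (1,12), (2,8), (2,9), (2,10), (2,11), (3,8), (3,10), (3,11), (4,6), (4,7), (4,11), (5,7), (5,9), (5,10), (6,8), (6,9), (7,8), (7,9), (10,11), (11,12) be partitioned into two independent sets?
No (odd cycle of length 3: 3 -> 1 -> 10 -> 3)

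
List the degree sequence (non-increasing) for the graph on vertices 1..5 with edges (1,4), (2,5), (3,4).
[2, 1, 1, 1, 1] (degrees: deg(1)=1, deg(2)=1, deg(3)=1, deg(4)=2, deg(5)=1)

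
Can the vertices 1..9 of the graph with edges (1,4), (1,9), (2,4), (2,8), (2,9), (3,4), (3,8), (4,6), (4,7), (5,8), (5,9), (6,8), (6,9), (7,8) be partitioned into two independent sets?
Yes. Partition: {1, 2, 3, 5, 6, 7}, {4, 8, 9}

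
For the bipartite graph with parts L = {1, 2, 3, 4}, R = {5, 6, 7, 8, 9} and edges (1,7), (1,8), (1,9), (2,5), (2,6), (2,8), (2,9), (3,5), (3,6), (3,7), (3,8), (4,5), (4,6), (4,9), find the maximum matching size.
4 (matching: (1,9), (2,8), (3,7), (4,6); upper bound min(|L|,|R|) = min(4,5) = 4)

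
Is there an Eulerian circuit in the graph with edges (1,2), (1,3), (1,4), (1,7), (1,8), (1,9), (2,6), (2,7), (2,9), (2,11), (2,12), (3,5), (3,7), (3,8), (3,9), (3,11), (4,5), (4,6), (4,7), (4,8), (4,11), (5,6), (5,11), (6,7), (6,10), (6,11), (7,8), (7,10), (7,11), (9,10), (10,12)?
Yes (the graph is connected and all 12 vertices have even degree)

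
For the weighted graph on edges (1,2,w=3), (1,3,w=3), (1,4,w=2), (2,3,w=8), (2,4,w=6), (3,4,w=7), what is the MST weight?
8 (MST edges: (1,2,w=3), (1,3,w=3), (1,4,w=2); sum of weights 3 + 3 + 2 = 8)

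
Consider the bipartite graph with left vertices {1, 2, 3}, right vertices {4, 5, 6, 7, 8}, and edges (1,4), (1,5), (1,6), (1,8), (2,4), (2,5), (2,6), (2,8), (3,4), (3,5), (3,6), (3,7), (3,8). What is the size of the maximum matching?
3 (matching: (1,8), (2,6), (3,7); upper bound min(|L|,|R|) = min(3,5) = 3)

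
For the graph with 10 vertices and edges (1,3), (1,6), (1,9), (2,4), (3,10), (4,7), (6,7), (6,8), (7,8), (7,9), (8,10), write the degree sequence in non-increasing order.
[4, 3, 3, 3, 2, 2, 2, 2, 1, 0] (degrees: deg(1)=3, deg(2)=1, deg(3)=2, deg(4)=2, deg(5)=0, deg(6)=3, deg(7)=4, deg(8)=3, deg(9)=2, deg(10)=2)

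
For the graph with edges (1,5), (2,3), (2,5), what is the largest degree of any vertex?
2 (attained at vertices 2, 5)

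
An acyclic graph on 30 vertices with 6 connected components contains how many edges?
24 (Each of the 6 component trees on V_i vertices has V_i - 1 edges; summing gives V - C = 30 - 6 = 24)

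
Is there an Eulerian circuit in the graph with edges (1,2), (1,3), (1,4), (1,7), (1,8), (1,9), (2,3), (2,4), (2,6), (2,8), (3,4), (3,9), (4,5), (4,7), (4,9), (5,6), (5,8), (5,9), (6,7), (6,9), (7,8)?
No (2 vertices have odd degree: {2, 9}; Eulerian circuit requires 0)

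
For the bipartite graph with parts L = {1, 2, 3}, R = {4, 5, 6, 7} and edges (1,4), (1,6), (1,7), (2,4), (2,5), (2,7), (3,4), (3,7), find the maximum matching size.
3 (matching: (1,6), (2,5), (3,7); upper bound min(|L|,|R|) = min(3,4) = 3)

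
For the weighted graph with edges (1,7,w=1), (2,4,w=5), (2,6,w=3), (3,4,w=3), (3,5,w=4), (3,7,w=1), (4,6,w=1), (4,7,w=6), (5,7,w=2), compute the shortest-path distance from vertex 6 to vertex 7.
5 (path: 6 -> 4 -> 3 -> 7; weights 1 + 3 + 1 = 5)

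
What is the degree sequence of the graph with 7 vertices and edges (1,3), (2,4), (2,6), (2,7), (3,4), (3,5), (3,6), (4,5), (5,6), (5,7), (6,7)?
[4, 4, 4, 3, 3, 3, 1] (degrees: deg(1)=1, deg(2)=3, deg(3)=4, deg(4)=3, deg(5)=4, deg(6)=4, deg(7)=3)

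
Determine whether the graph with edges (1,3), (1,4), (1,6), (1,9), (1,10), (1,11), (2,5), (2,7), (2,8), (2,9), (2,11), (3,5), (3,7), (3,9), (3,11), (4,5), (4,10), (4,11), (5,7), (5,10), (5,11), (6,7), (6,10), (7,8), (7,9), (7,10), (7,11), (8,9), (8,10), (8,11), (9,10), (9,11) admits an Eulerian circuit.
No (6 vertices have odd degree: {2, 3, 6, 8, 9, 10}; Eulerian circuit requires 0)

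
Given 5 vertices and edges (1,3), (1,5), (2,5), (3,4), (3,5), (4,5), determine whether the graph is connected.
Yes (BFS from 1 visits [1, 3, 5, 4, 2] — all 5 vertices reached)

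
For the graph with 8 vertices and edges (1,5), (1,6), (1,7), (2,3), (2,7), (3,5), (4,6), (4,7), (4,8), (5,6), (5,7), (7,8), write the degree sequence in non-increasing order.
[5, 4, 3, 3, 3, 2, 2, 2] (degrees: deg(1)=3, deg(2)=2, deg(3)=2, deg(4)=3, deg(5)=4, deg(6)=3, deg(7)=5, deg(8)=2)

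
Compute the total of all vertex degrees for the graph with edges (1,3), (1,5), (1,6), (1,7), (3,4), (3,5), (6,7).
14 (handshake: sum of degrees = 2|E| = 2 x 7 = 14)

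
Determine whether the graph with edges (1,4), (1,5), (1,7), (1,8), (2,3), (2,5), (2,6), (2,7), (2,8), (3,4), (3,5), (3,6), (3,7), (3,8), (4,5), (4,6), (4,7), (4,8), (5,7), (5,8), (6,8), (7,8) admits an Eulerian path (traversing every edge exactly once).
Yes (the graph is connected and exactly 2 vertices have odd degree: {2, 8}; any Eulerian path must start and end at those)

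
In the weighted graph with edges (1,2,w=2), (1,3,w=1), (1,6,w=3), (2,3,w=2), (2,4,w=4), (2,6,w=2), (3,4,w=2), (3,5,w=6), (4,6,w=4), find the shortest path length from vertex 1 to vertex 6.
3 (path: 1 -> 6; weights 3 = 3)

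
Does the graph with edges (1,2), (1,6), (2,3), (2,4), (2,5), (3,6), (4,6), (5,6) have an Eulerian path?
Yes — and in fact it has an Eulerian circuit (the graph is connected and all 6 vertices have even degree)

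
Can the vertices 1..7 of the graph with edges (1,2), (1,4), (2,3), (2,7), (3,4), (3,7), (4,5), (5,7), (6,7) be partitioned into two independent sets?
No (odd cycle of length 5: 3 -> 4 -> 1 -> 2 -> 7 -> 3)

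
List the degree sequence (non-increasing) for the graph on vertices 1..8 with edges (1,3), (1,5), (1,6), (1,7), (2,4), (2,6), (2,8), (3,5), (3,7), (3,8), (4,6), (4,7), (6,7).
[4, 4, 4, 4, 3, 3, 2, 2] (degrees: deg(1)=4, deg(2)=3, deg(3)=4, deg(4)=3, deg(5)=2, deg(6)=4, deg(7)=4, deg(8)=2)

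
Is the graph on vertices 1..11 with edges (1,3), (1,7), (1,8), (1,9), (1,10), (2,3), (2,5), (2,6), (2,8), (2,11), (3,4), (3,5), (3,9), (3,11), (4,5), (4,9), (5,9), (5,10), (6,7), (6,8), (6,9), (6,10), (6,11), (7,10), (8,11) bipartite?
No (odd cycle of length 3: 7 -> 1 -> 10 -> 7)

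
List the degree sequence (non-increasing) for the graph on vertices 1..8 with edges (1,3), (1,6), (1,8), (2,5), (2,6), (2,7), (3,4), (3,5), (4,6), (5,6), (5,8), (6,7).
[5, 4, 3, 3, 3, 2, 2, 2] (degrees: deg(1)=3, deg(2)=3, deg(3)=3, deg(4)=2, deg(5)=4, deg(6)=5, deg(7)=2, deg(8)=2)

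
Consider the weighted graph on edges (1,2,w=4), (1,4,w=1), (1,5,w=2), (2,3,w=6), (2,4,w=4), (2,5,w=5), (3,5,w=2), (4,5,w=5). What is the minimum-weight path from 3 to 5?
2 (path: 3 -> 5; weights 2 = 2)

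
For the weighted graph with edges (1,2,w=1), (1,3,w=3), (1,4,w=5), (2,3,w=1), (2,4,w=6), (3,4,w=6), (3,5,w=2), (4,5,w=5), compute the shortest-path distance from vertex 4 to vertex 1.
5 (path: 4 -> 1; weights 5 = 5)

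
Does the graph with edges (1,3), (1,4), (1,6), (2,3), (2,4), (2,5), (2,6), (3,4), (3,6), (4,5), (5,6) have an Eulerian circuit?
No (2 vertices have odd degree: {1, 5}; Eulerian circuit requires 0)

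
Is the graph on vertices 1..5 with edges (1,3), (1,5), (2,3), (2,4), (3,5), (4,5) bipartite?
No (odd cycle of length 3: 5 -> 1 -> 3 -> 5)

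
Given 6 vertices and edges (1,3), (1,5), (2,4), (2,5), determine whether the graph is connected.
No, it has 2 components: {1, 2, 3, 4, 5}, {6}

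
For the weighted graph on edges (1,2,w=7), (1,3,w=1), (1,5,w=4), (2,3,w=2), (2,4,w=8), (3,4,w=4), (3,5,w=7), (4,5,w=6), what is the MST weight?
11 (MST edges: (1,3,w=1), (1,5,w=4), (2,3,w=2), (3,4,w=4); sum of weights 1 + 4 + 2 + 4 = 11)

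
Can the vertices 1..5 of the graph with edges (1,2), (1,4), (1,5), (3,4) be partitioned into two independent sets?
Yes. Partition: {1, 3}, {2, 4, 5}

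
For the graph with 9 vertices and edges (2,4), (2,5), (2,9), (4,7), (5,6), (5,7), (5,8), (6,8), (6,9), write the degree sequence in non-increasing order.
[4, 3, 3, 2, 2, 2, 2, 0, 0] (degrees: deg(1)=0, deg(2)=3, deg(3)=0, deg(4)=2, deg(5)=4, deg(6)=3, deg(7)=2, deg(8)=2, deg(9)=2)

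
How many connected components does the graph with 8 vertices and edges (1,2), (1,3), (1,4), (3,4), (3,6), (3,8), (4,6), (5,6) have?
2 (components: {1, 2, 3, 4, 5, 6, 8}, {7})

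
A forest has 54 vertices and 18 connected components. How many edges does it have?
36 (Each of the 18 component trees on V_i vertices has V_i - 1 edges; summing gives V - C = 54 - 18 = 36)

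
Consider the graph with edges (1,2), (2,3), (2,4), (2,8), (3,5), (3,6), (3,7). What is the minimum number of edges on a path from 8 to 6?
3 (path: 8 -> 2 -> 3 -> 6, 3 edges)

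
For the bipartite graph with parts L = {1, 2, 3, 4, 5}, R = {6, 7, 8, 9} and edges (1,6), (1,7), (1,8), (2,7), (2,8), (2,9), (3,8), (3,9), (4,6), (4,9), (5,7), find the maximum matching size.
4 (matching: (1,8), (2,9), (4,6), (5,7); upper bound min(|L|,|R|) = min(5,4) = 4)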